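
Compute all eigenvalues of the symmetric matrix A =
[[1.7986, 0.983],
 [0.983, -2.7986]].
sigma(A) ≈ {-3, 2}

A is real symmetric, so its spectrum consists of real eigenvalues. Expanding the characteristic polynomial of the displayed matrix gives
  det(λ I - A) = p(λ) = λ^2 + (1)λ + (-6).
Solving p(λ) = 0 yields eigenvalues ≈ -3, 2. (A is shown rounded to 4 decimals, so these recover the underlying integer eigenvalues to within that precision.)
Verification: the trace of A = -1 equals the sum of eigenvalues -1, and det(A) ≈ -5.9999 matches the eigenvalue product -6.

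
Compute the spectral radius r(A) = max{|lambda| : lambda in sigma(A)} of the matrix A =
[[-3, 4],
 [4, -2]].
r(A) = (5 + sqrt(65))/2 ≈ 6.5311

The eigenvalues of A are the roots of its characteristic polynomial. With M = A (coefficients from the trace and determinant):
  p(λ) = det(λ I - M) = λ^2 + 5λ - 10.
For λ^2 + 5λ - 10 the discriminant is 65. It is nonnegative but not a perfect square, so the roots are real and irrational: λ = (-5 ± sqrt(65))/2 ≈ 1.5311, -6.5311.
Thus the eigenvalues (to 4 decimals) are 1.5311 (modulus 1.5311); -6.5311 (modulus 6.5311). The spectral radius is the largest modulus: r(A) = (5 + sqrt(65))/2 ≈ 6.5311. (Cross-check: r(A) ≤ ||A||_2 ≈ 6.5311; equality holds whenever A is normal, though it can also hold for some non-normal A.)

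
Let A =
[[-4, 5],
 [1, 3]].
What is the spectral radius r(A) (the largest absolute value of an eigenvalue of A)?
r(A) = (1 + sqrt(69))/2 ≈ 4.6533

The eigenvalues of A are the roots of its characteristic polynomial. With M = A (coefficients from the trace and determinant):
  p(λ) = det(λ I - M) = λ^2 + λ - 17.
For λ^2 + λ - 17 the discriminant is 69. It is nonnegative but not a perfect square, so the roots are real and irrational: λ = (-1 ± sqrt(69))/2 ≈ 3.6533, -4.6533.
Thus the eigenvalues (to 4 decimals) are 3.6533 (modulus 3.6533); -4.6533 (modulus 4.6533). The spectral radius is the largest modulus: r(A) = (1 + sqrt(69))/2 ≈ 4.6533. (Cross-check: r(A) ≤ ||A||_2 ≈ 6.6713; equality holds whenever A is normal, though it can also hold for some non-normal A.)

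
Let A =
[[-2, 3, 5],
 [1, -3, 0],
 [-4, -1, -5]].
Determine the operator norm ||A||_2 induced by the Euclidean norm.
||A||_2 ≈ 7.8101 (= sqrt(largest eigenvalue of A^T A))

||A||_2 = sigma_max(A) = sqrt(lambda_max(A^T A)). Form the symmetric matrix M = A^T A =
[[21, -5, 10],
 [-5, 19, 20],
 [10, 20, 50]].
Its characteristic polynomial (trace, sum of principal 2x2 minors, determinant of M give the coefficients) is
  p(λ) = det(λ I - M) = λ^3 - 90λ^2 + 1874λ - 6400.
No integer candidate from the rational root theorem (±divisors of 6400) is a root, so the roots are irrational. The cubic discriminant is Δ = 1782485104 > 0, so there are three distinct real roots. p(4) = -280 and p(5) = 845 have opposite signs, so a root lies in (4, 5); Newton's method refines it to λ ≈ 4.2366. p(24) = 560 and p(25) = -175 have opposite signs, so a root lies in (24, 25); Newton's method refines it to λ ≈ 24.7659. p(60) = -1960 and p(61) = 5 have opposite signs, so a root lies in (60, 61); Newton's method refines it to λ ≈ 60.9976. Check (Vieta): the three roots sum to 90, matching tr M = 90.
So the eigenvalues of A^T A are ≈ 4.2366, 24.7659, 60.9976 (all ≥ 0, as they must be for A^T A). The largest is λ_max ≈ 60.9976, hence ||A||_2 = sqrt(λ_max) ≈ 7.8101.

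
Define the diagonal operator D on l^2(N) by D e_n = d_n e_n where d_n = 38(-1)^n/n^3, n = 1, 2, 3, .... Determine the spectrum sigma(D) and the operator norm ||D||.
sigma(D) = {38(-1)^n/n^3 : n ≥ 1} ∪ {0}; ||D|| = 38

A bounded diagonal operator on l^2 with diagonal entries d_n has spectrum equal to the closure of {d_n : n ≥ 1}: every d_n is an eigenvalue (with eigenvector e_n), so {d_n} ⊂ sigma(D); the spectrum is closed, so its closure is too; and for lambda not in the closure, (D - lambda I) has bounded inverse (the diagonal entries 1/(d_n - lambda) are bounded). For our sequence d_n = 38(-1)^n/n^3, n = 1, 2, 3, ...:
  - {d_n} = {38(-1)^n/n^3 : n ≥ 1}; the only limit point is 0
  - closure = {38(-1)^n/n^3 : n ≥ 1} ∪ {0}
For the norm: a diagonal operator has ||D|| = sup_n |d_n|. Here |d_n| = 38/n^3 is decreasing, so sup_n |d_n| = |d_1| = 38. So ||D|| = 38.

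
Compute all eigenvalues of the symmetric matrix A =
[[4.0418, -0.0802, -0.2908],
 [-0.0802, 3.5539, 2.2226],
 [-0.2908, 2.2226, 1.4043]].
sigma(A) ≈ {0, 4, 5}

A is real symmetric, so its spectrum consists of real eigenvalues. Expanding the characteristic polynomial of the displayed matrix gives
  det(λ I - A) = p(λ) = λ^3 + (-9)λ^2 + (20)λ + (0).
Solving p(λ) = 0 yields eigenvalues ≈ 0, 4, 5. (A is shown rounded to 4 decimals, so these recover the underlying integer eigenvalues to within that precision.)
Verification: the trace of A = 9 equals the sum of eigenvalues 9, and det(A) ≈ -0.0006 matches the eigenvalue product 0.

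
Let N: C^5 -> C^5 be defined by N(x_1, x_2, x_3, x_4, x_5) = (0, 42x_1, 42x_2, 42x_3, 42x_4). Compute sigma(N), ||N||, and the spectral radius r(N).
sigma(N) = {0}; ||N|| = 42; r(N) = 0. (N is nilpotent with N^5 = 0.)

On C^5, N is a strictly lower-triangular matrix with 42 on the subdiagonal and zeros elsewhere, so its characteristic polynomial is lambda^5 and every eigenvalue is 0: sigma(N) = {0}. For the operator norm, N e_i = 42e_{i+1} for i = 1, ..., 4 and N e_5 = 0, so the singular values of N are 42 (with multiplicity 4) and 0; hence ||N|| = 42. The spectral radius r(N) = max|lambda| = 0. Note ||N|| > r(N) — characteristic of non-normal nilpotent operators. Indeed N^5 = 0.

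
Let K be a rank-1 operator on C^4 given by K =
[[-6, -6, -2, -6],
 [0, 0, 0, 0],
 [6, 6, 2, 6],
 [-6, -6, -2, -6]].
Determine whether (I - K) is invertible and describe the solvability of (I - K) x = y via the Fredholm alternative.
(I - K) is invertible (det(I - K) = 11 ≠ 0), so for every y in C^4 the equation (I - K) x = y has a unique solution.

K has rank 1, so it is an outer product K = u v^T: every row of K is a multiple of one row vector. Reading off the entries, u = (2, 0, -2, 2) and v = (-3, -3, -1, -3) (row i of K equals u_i·v^T). A rank-one matrix u v^T satisfies K u = u (v·u) and kills the (3)-dimensional subspace v^⊥, so its characteristic polynomial is lambda^3 (lambda - v·u) with v·u = tr K = -10. Hence the eigenvalues of I - K are 1 (multiplicity 3) and 1 - (-10) = 11, so det(I - K) = 11. (Direct check: I - K =
[[7, 6, 2, 6],
 [0, 1, 0, 0],
 [-6, -6, -1, -6],
 [6, 6, 2, 7]]
has determinant 11.) The finite-dimensional Fredholm alternative says: either (I - K) is invertible, or ker(I - K) ≠ {0} and then range(I - K) = ker((I - K)^*)^⊥, with dim ker(I - K) = dim ker((I - K)^*). Since det(I - K) ≠ 0, 1 is not an eigenvalue of K and ker(I - K) = {0}, so we are in the first case: for every y there is a unique x = (I - K)^(-1) y. Explicitly, by the Sherman–Morrison formula, (I - u v^T)^(-1) = I + u v^T/(1 - v·u), i.e. (I - K)^(-1) = I + K/(11).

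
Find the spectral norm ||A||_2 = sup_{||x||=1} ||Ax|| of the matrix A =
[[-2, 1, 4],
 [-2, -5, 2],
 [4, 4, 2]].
||A||_2 ≈ 7.6579 (= sqrt(largest eigenvalue of A^T A))

||A||_2 = sigma_max(A) = sqrt(lambda_max(A^T A)). Form the symmetric matrix M = A^T A =
[[24, 24, -4],
 [24, 42, 2],
 [-4, 2, 24]].
Its characteristic polynomial (trace, sum of principal 2x2 minors, determinant of M give the coefficients) is
  p(λ) = det(λ I - M) = λ^3 - 90λ^2 + 1996λ - 9216.
No integer candidate from the rational root theorem (±divisors of 9216) is a root, so the roots are irrational. The cubic discriminant is Δ = 1095174464 > 0, so there are three distinct real roots. p(6) = -264 and p(7) = 689 have opposite signs, so a root lies in (6, 7); Newton's method refines it to λ ≈ 6.2626. p(25) = 59 and p(26) = -584 have opposite signs, so a root lies in (25, 26); Newton's method refines it to λ ≈ 25.0936. p(58) = -1096 and p(59) = 637 have opposite signs, so a root lies in (58, 59); Newton's method refines it to λ ≈ 58.6438. Check (Vieta): the three roots sum to 90, matching tr M = 90.
So the eigenvalues of A^T A are ≈ 6.2626, 25.0936, 58.6438 (all ≥ 0, as they must be for A^T A). The largest is λ_max ≈ 58.6438, hence ||A||_2 = sqrt(λ_max) ≈ 7.6579.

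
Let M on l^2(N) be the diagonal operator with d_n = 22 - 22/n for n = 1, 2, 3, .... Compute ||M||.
||M|| = 22

For a diagonal operator on l^2 with entries d_n, ||M|| = sup_n |d_n|. Here d_1 = 0, d_2 = 11, ..., and d_n = 22 - 22/n increases monotonically toward 22. All terms lie in [0, 22), so |d_n| = d_n and the supremum is the limit 22, which is not attained by any individual d_n. Hence ||M|| = 22.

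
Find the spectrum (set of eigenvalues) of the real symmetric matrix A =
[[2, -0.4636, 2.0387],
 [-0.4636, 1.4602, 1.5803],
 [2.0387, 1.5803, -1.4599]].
sigma(A) ≈ {-3, 2, 3}

A is real symmetric, so its spectrum consists of real eigenvalues. Expanding the characteristic polynomial of the displayed matrix gives
  det(λ I - A) = p(λ) = λ^3 + (-2)λ^2 + (-9)λ + (18).
Solving p(λ) = 0 yields eigenvalues ≈ -3, 2, 3. (A is shown rounded to 4 decimals, so these recover the underlying integer eigenvalues to within that precision.)
Verification: the trace of A = 2 equals the sum of eigenvalues 2, and det(A) ≈ -17.9993 matches the eigenvalue product -18.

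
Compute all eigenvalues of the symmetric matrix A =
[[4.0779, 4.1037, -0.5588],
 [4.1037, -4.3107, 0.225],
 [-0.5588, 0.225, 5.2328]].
sigma(A) ≈ {-6, 5, 6}

A is real symmetric, so its spectrum consists of real eigenvalues. Expanding the characteristic polynomial of the displayed matrix gives
  det(λ I - A) = p(λ) = λ^3 + (-5)λ^2 + (-36)λ + (180).
Solving p(λ) = 0 yields eigenvalues ≈ -6, 5, 6. (A is shown rounded to 4 decimals, so these recover the underlying integer eigenvalues to within that precision.)
Verification: the trace of A = 5 equals the sum of eigenvalues 5, and det(A) ≈ -179.9998 matches the eigenvalue product -180.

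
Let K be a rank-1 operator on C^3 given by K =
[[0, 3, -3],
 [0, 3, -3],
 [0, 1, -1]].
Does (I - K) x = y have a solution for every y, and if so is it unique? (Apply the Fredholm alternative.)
(I - K) is invertible (det(I - K) = -1 ≠ 0), so for every y in C^3 the equation (I - K) x = y has a unique solution.

K has rank 1, so it is an outer product K = u v^T: every row of K is a multiple of one row vector. Reading off the entries, u = (-3, -3, -1) and v = (0, -1, 1) (row i of K equals u_i·v^T). A rank-one matrix u v^T satisfies K u = u (v·u) and kills the (2)-dimensional subspace v^⊥, so its characteristic polynomial is lambda^2 (lambda - v·u) with v·u = tr K = 2. Hence the eigenvalues of I - K are 1 (multiplicity 2) and 1 - (2) = -1, so det(I - K) = -1. (Direct check: I - K =
[[1, -3, 3],
 [0, -2, 3],
 [0, -1, 2]]
has determinant -1.) The finite-dimensional Fredholm alternative says: either (I - K) is invertible, or ker(I - K) ≠ {0} and then range(I - K) = ker((I - K)^*)^⊥, with dim ker(I - K) = dim ker((I - K)^*). Since det(I - K) ≠ 0, 1 is not an eigenvalue of K and ker(I - K) = {0}, so we are in the first case: for every y there is a unique x = (I - K)^(-1) y. Explicitly, by the Sherman–Morrison formula, (I - u v^T)^(-1) = I + u v^T/(1 - v·u), i.e. (I - K)^(-1) = I - K.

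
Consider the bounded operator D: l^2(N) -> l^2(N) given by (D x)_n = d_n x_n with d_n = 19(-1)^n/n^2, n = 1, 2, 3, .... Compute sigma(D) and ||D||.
sigma(D) = {19(-1)^n/n^2 : n ≥ 1} ∪ {0}; ||D|| = 19

A bounded diagonal operator on l^2 with diagonal entries d_n has spectrum equal to the closure of {d_n : n ≥ 1}: every d_n is an eigenvalue (with eigenvector e_n), so {d_n} ⊂ sigma(D); the spectrum is closed, so its closure is too; and for lambda not in the closure, (D - lambda I) has bounded inverse (the diagonal entries 1/(d_n - lambda) are bounded). For our sequence d_n = 19(-1)^n/n^2, n = 1, 2, 3, ...:
  - {d_n} = {19(-1)^n/n^2 : n ≥ 1}; the only limit point is 0
  - closure = {19(-1)^n/n^2 : n ≥ 1} ∪ {0}
For the norm: a diagonal operator has ||D|| = sup_n |d_n|. Here |d_n| = 19/n^2 is decreasing, so sup_n |d_n| = |d_1| = 19. So ||D|| = 19.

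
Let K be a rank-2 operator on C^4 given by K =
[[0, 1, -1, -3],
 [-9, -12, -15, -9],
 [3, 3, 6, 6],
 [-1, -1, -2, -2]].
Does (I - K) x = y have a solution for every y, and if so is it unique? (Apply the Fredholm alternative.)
(I - K) is invertible (det(I - K) = 6 ≠ 0), so for every y in C^4 the equation (I - K) x = y has a unique solution.

K has rank 2 and factors as K = U V^T = u1 v1^T + u2 v2^T with u1 = (1, -3, 0, 0), v1 = (2, 3, 3, 1), u2 = (2, 3, -3, 1), v2 = (-1, -1, -2, -2) (multiplying out reproduces the displayed K). The nonzero eigenvalues of U V^T coincide with those of the 2 x 2 matrix G = V^T U = [[v1·u1, v1·u2], [v2·u1, v2·u2]] = [[-7, 5], [2, -1]], and by the Sylvester determinant identity det(I_4 - U V^T) = det(I_2 - V^T U) = det([[8, -5], [-2, 2]]) = (8)(2) - (-5)(-2) = 6. (Direct check: I - K =
[[1, -1, 1, 3],
 [9, 13, 15, 9],
 [-3, -3, -5, -6],
 [1, 1, 2, 3]]
has determinant 6.) The finite-dimensional Fredholm alternative says: either (I - K) is invertible, or ker(I - K) ≠ {0} and then range(I - K) = ker((I - K)^*)^⊥, with dim ker(I - K) = dim ker((I - K)^*). Since det(I - K) ≠ 0, 1 is not an eigenvalue of K and ker(I - K) = {0}, so we are in the first case: for every y there is a unique x = (I - K)^(-1) y. (Explicitly, by the Woodbury identity, (I - U V^T)^(-1) = I + U (I_2 - G)^(-1) V^T.)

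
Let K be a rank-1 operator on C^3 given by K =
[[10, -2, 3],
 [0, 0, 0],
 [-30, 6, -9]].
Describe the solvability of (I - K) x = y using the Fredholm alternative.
(I - K) is singular (det(I - K) = 0, i.e. 1 ∈ sigma(K)). (I - K) x = y is solvable iff y ⊥ ker((I - K)^*) = span{(10, -2, 3)}, i.e. iff 10y_1 - 2y_2 + 3y_3 = 0. When solvable, the solutions are x = y + c·(1, 0, -3), c arbitrary (ker(I - K) = span{(1, 0, -3)}, dimension 1).

K has rank 1, so it is an outer product K = u v^T: every row of K is a multiple of one row vector. Reading off the entries, u = (1, 0, -3) and v = (10, -2, 3) (row i of K equals u_i·v^T). A rank-one matrix u v^T satisfies K u = u (v·u) and kills the (2)-dimensional subspace v^⊥, so its characteristic polynomial is lambda^2 (lambda - v·u) with v·u = tr K = 1. Hence the eigenvalues of I - K are 1 (multiplicity 2) and 1 - (1) = 0, so det(I - K) = 0. (Direct check: I - K =
[[-9, 2, -3],
 [0, 1, 0],
 [30, -6, 10]]
has determinant 0.) So 1 is an eigenvalue of K and (I - K) is not invertible. The finite-dimensional Fredholm alternative says: either (I - K) is invertible, or ker(I - K) ≠ {0} and then range(I - K) = ker((I - K)^*)^⊥, with dim ker(I - K) = dim ker((I - K)^*). We are in the second case, so we need both kernels. Kernel of I - K: (I - K) u = u - u (v·u) = u - u = 0, so ker(I - K) = span{u} = span{(1, 0, -3)} (it is exactly 1-dimensional because rank(I - K) = 2). Kernel of the adjoint: K is real, so (I - K)^* = I - K^T = I - v u^T, and (I - v u^T) v = v - v (u·v) = 0; hence ker((I - K)^*) = span{v} = span{(10, -2, 3)}. Therefore (I - K) x = y is solvable iff <y, v> = 0, i.e. iff 10y_1 - 2y_2 + 3y_3 = 0. When this holds, K y = u (v·y) = 0, so (I - K) y = y and x = y is a particular solution; the full solution set is the line x = y + c·u = y + c·(1, 0, -3), c ∈ C.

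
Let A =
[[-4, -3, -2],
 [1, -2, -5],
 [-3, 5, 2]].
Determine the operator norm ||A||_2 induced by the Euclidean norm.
||A||_2 ≈ 7.9067 (= sqrt(largest eigenvalue of A^T A))

||A||_2 = sigma_max(A) = sqrt(lambda_max(A^T A)). Form the symmetric matrix M = A^T A =
[[26, -5, -3],
 [-5, 38, 26],
 [-3, 26, 33]].
Its characteristic polynomial (trace, sum of principal 2x2 minors, determinant of M give the coefficients) is
  p(λ) = det(λ I - M) = λ^3 - 97λ^2 + 2390λ - 14641.
No integer candidate from the rational root theorem (±divisors of 14641) is a root, so the roots are irrational. The cubic discriminant is Δ = 996016081 > 0, so there are three distinct real roots. p(9) = -259 and p(10) = 559 have opposite signs, so a root lies in (9, 10); Newton's method refines it to λ ≈ 9.299. p(25) = 109 and p(26) = -497 have opposite signs, so a root lies in (25, 26); Newton's method refines it to λ ≈ 25.185. p(62) = -1001 and p(63) = 983 have opposite signs, so a root lies in (62, 63); Newton's method refines it to λ ≈ 62.5159. Check (Vieta): the three roots sum to 97, matching tr M = 97.
So the eigenvalues of A^T A are ≈ 9.299, 25.185, 62.5159 (all ≥ 0, as they must be for A^T A). The largest is λ_max ≈ 62.5159, hence ||A||_2 = sqrt(λ_max) ≈ 7.9067.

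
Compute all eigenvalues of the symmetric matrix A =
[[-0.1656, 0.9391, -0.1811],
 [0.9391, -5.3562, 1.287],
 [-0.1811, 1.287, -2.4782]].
sigma(A) ≈ {-6, -2, 0}

A is real symmetric, so its spectrum consists of real eigenvalues. Expanding the characteristic polynomial of the displayed matrix gives
  det(λ I - A) = p(λ) = λ^3 + (8)λ^2 + (12)λ + (0).
Solving p(λ) = 0 yields eigenvalues ≈ -6, -2, 0. (A is shown rounded to 4 decimals, so these recover the underlying integer eigenvalues to within that precision.)
Verification: the trace of A = -8 equals the sum of eigenvalues -8, and det(A) ≈ -0.0004 matches the eigenvalue product 0.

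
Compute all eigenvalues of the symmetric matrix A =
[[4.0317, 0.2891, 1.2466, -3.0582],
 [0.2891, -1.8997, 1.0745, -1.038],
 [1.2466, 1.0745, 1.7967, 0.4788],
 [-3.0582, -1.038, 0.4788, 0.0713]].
sigma(A) ≈ {-3, -1, 2, 6}

A is real symmetric, so its spectrum consists of real eigenvalues. Expanding the characteristic polynomial of the displayed matrix gives
  det(λ I - A) = p(λ) = λ^4 + (-4)λ^3 + (-17)λ^2 + (24)λ + (35.9976).
Solving p(λ) = 0 yields eigenvalues ≈ -3, -1, 2, 6. (A is shown rounded to 4 decimals, so these recover the underlying integer eigenvalues to within that precision.)
Verification: the trace of A = 4 equals the sum of eigenvalues 4, and det(A) ≈ 35.9976 matches the eigenvalue product 36.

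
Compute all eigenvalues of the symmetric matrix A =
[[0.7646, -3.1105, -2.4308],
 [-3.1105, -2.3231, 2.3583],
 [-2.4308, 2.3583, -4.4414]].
sigma(A) ≈ {-6, -4, 4}

A is real symmetric, so its spectrum consists of real eigenvalues. Expanding the characteristic polynomial of the displayed matrix gives
  det(λ I - A) = p(λ) = λ^3 + (6)λ^2 + (-16)λ + (-95.997).
Solving p(λ) = 0 yields eigenvalues ≈ -6, -4, 4. (A is shown rounded to 4 decimals, so these recover the underlying integer eigenvalues to within that precision.)
Verification: the trace of A = -6 equals the sum of eigenvalues -6, and det(A) ≈ 95.9970 matches the eigenvalue product 96.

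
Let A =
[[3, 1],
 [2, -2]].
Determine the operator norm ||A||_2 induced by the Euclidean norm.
||A||_2 = sqrt((18 + sqrt(68))/2) ≈ 3.6226 (= sqrt(largest eigenvalue of A^T A))

||A||_2 = sigma_max(A) = sqrt(lambda_max(A^T A)). Form the symmetric matrix M = A^T A =
[[13, -1],
 [-1, 5]].
Its characteristic polynomial (trace, determinant of M give the coefficients) is
  p(λ) = det(λ I - M) = λ^2 - 18λ + 64.
For λ^2 - 18λ + 64 the discriminant is 68. It is nonnegative but not a perfect square, so the roots are real and irrational: λ = (18 ± sqrt(68))/2 ≈ 13.1231, 4.8769.
So the eigenvalues of A^T A are ≈ 4.8769, 13.1231 (all ≥ 0, as they must be for A^T A). The largest is λ_max = (18 + sqrt(68))/2 ≈ 13.1231, hence ||A||_2 = sqrt(λ_max) = sqrt((18 + sqrt(68))/2) ≈ 3.6226.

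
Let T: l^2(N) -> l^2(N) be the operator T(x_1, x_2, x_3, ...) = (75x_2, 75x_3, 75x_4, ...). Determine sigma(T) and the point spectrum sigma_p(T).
sigma(T) = closed disk {z in C : |z| ≤ 75}; sigma_p(T) = open disk {z in C : |z| < 75}

Note T = 75·V where V is the unit left shift (V x)_k = x_{k+1}; so sigma(T) = 75·sigma(V) and ||T|| = 75||V||. ||T x||^2 = 5625sum_{k≥2} |x_k|^2 ≤ 5625||x||^2, with equality on {x : x_1 = 0}, so ||T|| = 75. For any lambda with |lambda| < 75, set r = lambda/75 (|r| < 1); the vector x = (1, r, r^2, ...) is in l^2 and satisfies T x = 75(r, r^2, ...) = lambda x, so lambda is an eigenvalue. On the boundary |lambda| = 75 the geometric series diverges, so no l^2 eigenvector exists, but these lambda lie in the approximate point spectrum. Hence sigma(T) is the closed disk of radius 75 and sigma_p(T) is the open disk.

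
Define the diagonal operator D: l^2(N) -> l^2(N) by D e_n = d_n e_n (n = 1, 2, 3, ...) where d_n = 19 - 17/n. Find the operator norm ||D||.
||D|| = 19

For a diagonal operator on l^2 with entries d_n, ||D|| = sup_n |d_n|. Here d_1 = 2, d_2 = 21/2, ..., and d_n = 19 - 17/n increases monotonically toward 19. All terms lie in [2, 19), so |d_n| = d_n and the supremum is the limit 19, which is not attained by any individual d_n. Hence ||D|| = 19.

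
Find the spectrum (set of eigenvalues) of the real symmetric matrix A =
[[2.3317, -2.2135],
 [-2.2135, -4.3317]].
sigma(A) ≈ {-5, 3}

A is real symmetric, so its spectrum consists of real eigenvalues. Expanding the characteristic polynomial of the displayed matrix gives
  det(λ I - A) = p(λ) = λ^2 + (2)λ + (-15).
Solving p(λ) = 0 yields eigenvalues ≈ -5, 3. (A is shown rounded to 4 decimals, so these recover the underlying integer eigenvalues to within that precision.)
Verification: the trace of A = -2 equals the sum of eigenvalues -2, and det(A) ≈ -14.9998 matches the eigenvalue product -15.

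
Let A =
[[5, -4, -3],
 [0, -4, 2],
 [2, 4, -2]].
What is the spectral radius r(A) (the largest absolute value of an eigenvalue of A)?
r(A) ≈ 6.0548

The eigenvalues of A are the roots of its characteristic polynomial. With M = A (coefficients from the trace, the sum of principal 2x2 minors, and det A):
  p(λ) = det(λ I - M) = λ^3 + λ^2 - 24λ + 40.
No integer candidate from the rational root theorem (±divisors of 40) is a root, so the roots are irrational. The cubic discriminant is Δ = -4768 < 0, so there is one real root and a complex-conjugate pair. p(-7) = -86 and p(-6) = 4 have opposite signs, so a root lies in (-7, -6); Newton's method refines it to λ ≈ -6.0548. Dividing out (λ - (-6.0548)) leaves approximately λ^2 - 5.0548λ + 6.6063. For λ^2 - 5.0548λ + 6.6063 the discriminant is -0.8737. It is negative, so the remaining roots are the complex-conjugate pair λ ≈ 2.5274 ± 0.4674i. Their product equals the constant term, so |λ|^2 ≈ 6.6063 and |λ| ≈ 2.5703.
Thus the eigenvalues (to 4 decimals) are -6.0548 (modulus 6.0548); 2.5274 ± 0.4674i (modulus 2.5703). The spectral radius is the largest modulus: r(A) ≈ 6.0548. (Cross-check: r(A) ≤ ||A||_2 ≈ 7.3915; equality holds whenever A is normal, though it can also hold for some non-normal A.)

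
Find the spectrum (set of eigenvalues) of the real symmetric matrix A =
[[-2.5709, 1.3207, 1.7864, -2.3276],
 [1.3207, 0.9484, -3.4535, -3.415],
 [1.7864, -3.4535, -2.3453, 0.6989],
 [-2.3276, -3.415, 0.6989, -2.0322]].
sigma(A) ≈ {-6, -5, 0, 5}

A is real symmetric, so its spectrum consists of real eigenvalues. Expanding the characteristic polynomial of the displayed matrix gives
  det(λ I - A) = p(λ) = λ^4 + (6)λ^3 + (-25)λ^2 + (-150.0018)λ + (-0.0075).
Solving p(λ) = 0 yields eigenvalues ≈ -6, -5, 0, 5. (A is shown rounded to 4 decimals, so these recover the underlying integer eigenvalues to within that precision.)
Verification: the trace of A = -6 equals the sum of eigenvalues -6, and det(A) ≈ -0.0075 matches the eigenvalue product 0.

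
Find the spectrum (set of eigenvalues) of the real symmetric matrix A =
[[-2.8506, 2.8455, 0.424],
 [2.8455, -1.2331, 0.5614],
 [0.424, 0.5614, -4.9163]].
sigma(A) ≈ {-5, 1} (-5 with multiplicity 2)

A is real symmetric, so its spectrum consists of real eigenvalues. Expanding the characteristic polynomial of the displayed matrix gives
  det(λ I - A) = p(λ) = λ^3 + (9)λ^2 + (15)λ + (-25).
Solving p(λ) = 0 yields eigenvalues ≈ -5, -5, 1. (A is shown rounded to 4 decimals, so these recover the underlying integer eigenvalues to within that precision.)
Verification: the trace of A = -9 equals the sum of eigenvalues -9, and det(A) ≈ 25.0002 matches the eigenvalue product 25.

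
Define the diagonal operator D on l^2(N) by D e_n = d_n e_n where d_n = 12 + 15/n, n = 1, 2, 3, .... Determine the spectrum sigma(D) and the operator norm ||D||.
sigma(D) = {12 + 15/n : n ≥ 1} ∪ {12}; ||D|| = 27

A bounded diagonal operator on l^2 with diagonal entries d_n has spectrum equal to the closure of {d_n : n ≥ 1}: every d_n is an eigenvalue (with eigenvector e_n), so {d_n} ⊂ sigma(D); the spectrum is closed, so its closure is too; and for lambda not in the closure, (D - lambda I) has bounded inverse (the diagonal entries 1/(d_n - lambda) are bounded). For our sequence d_n = 12 + 15/n, n = 1, 2, 3, ...:
  - {d_n} = {12 + 15/n : n ≥ 1}; the only limit point is 12
  - closure = {12 + 15/n : n ≥ 1} ∪ {12}
For the norm: a diagonal operator has ||D|| = sup_n |d_n|. Here d_n = 12 + 15/n is positive and decreasing, so sup_n |d_n| = d_1 = 12 + 15 = 27. So ||D|| = 27.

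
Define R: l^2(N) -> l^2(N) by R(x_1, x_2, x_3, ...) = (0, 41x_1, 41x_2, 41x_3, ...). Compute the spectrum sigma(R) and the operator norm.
sigma(R) = closed disk {z in C : |z| ≤ 41}; ||R|| = 41

Note R = 41·U where U is the unit right shift (U x)_k = x_{k-1} (with x_0 := 0); so ||R|| = 41||U|| and sigma(R) = 41·sigma(U). ||R x||^2 = sum_{k≥1} |41x_k|^2 = 1681||x||^2, so ||R|| = 41 and sigma(R) ⊂ {|z| ≤ 41}. For any |lambda| < 41, the equation (R - lambda I) x = 0 forces x_1 = 0, then 41x_k = lambda x_{k+1} ⇒ x = 0, so R has no eigenvalues. But (R - lambda I) is not surjective for |lambda| < 41: solving (R - lambda I) x = e_1 would require x_n proportional to (lambda/41)^(-n), which is not in l^2. So every |lambda| < 41 lies in the residual spectrum. The boundary |lambda| = 41 is in the approximate point spectrum (the spectrum is closed). Hence sigma(R) is the closed disk of radius 41.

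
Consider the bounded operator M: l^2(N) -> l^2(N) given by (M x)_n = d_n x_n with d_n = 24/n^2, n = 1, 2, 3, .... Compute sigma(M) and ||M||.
sigma(M) = {24/n^2 : n ≥ 1} ∪ {0}; ||M|| = 24

A bounded diagonal operator on l^2 with diagonal entries d_n has spectrum equal to the closure of {d_n : n ≥ 1}: every d_n is an eigenvalue (with eigenvector e_n), so {d_n} ⊂ sigma(M); the spectrum is closed, so its closure is too; and for lambda not in the closure, (M - lambda I) has bounded inverse (the diagonal entries 1/(d_n - lambda) are bounded). For our sequence d_n = 24/n^2, n = 1, 2, 3, ...:
  - {d_n} = {24/n^2 : n ≥ 1}; the only limit point is 0
  - closure = {24/n^2 : n ≥ 1} ∪ {0}
For the norm: a diagonal operator has ||M|| = sup_n |d_n|. Here d_n = 24/n^2 is positive and decreasing, so sup_n |d_n| = d_1 = 24. So ||M|| = 24.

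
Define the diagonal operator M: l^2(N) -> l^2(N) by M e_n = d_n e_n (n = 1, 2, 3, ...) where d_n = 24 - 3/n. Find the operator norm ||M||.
||M|| = 24

For a diagonal operator on l^2 with entries d_n, ||M|| = sup_n |d_n|. Here d_1 = 21, d_2 = 45/2, ..., and d_n = 24 - 3/n increases monotonically toward 24. All terms lie in [21, 24), so |d_n| = d_n and the supremum is the limit 24, which is not attained by any individual d_n. Hence ||M|| = 24.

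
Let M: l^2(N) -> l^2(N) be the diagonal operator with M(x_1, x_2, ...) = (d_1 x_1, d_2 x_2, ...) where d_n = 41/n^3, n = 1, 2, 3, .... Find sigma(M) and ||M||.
sigma(M) = {41/n^3 : n ≥ 1} ∪ {0}; ||M|| = 41

A bounded diagonal operator on l^2 with diagonal entries d_n has spectrum equal to the closure of {d_n : n ≥ 1}: every d_n is an eigenvalue (with eigenvector e_n), so {d_n} ⊂ sigma(M); the spectrum is closed, so its closure is too; and for lambda not in the closure, (M - lambda I) has bounded inverse (the diagonal entries 1/(d_n - lambda) are bounded). For our sequence d_n = 41/n^3, n = 1, 2, 3, ...:
  - {d_n} = {41/n^3 : n ≥ 1}; the only limit point is 0
  - closure = {41/n^3 : n ≥ 1} ∪ {0}
For the norm: a diagonal operator has ||M|| = sup_n |d_n|. Here d_n = 41/n^3 is positive and decreasing, so sup_n |d_n| = d_1 = 41. So ||M|| = 41.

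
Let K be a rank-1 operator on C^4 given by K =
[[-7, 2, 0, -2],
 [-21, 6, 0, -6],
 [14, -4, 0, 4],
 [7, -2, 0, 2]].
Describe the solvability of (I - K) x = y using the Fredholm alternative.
(I - K) is singular (det(I - K) = 0, i.e. 1 ∈ sigma(K)). (I - K) x = y is solvable iff y ⊥ ker((I - K)^*) = span{(-7, 2, 0, -2)}, i.e. iff -7y_1 + 2y_2 - 2y_4 = 0. When solvable, the solutions are x = y + c·(1, 3, -2, -1), c arbitrary (ker(I - K) = span{(1, 3, -2, -1)}, dimension 1).

K has rank 1, so it is an outer product K = u v^T: every row of K is a multiple of one row vector. Reading off the entries, u = (1, 3, -2, -1) and v = (-7, 2, 0, -2) (row i of K equals u_i·v^T). A rank-one matrix u v^T satisfies K u = u (v·u) and kills the (3)-dimensional subspace v^⊥, so its characteristic polynomial is lambda^3 (lambda - v·u) with v·u = tr K = 1. Hence the eigenvalues of I - K are 1 (multiplicity 3) and 1 - (1) = 0, so det(I - K) = 0. (Direct check: I - K =
[[8, -2, 0, 2],
 [21, -5, 0, 6],
 [-14, 4, 1, -4],
 [-7, 2, 0, -1]]
has determinant 0.) So 1 is an eigenvalue of K and (I - K) is not invertible. The finite-dimensional Fredholm alternative says: either (I - K) is invertible, or ker(I - K) ≠ {0} and then range(I - K) = ker((I - K)^*)^⊥, with dim ker(I - K) = dim ker((I - K)^*). We are in the second case, so we need both kernels. Kernel of I - K: (I - K) u = u - u (v·u) = u - u = 0, so ker(I - K) = span{u} = span{(1, 3, -2, -1)} (it is exactly 1-dimensional because rank(I - K) = 3). Kernel of the adjoint: K is real, so (I - K)^* = I - K^T = I - v u^T, and (I - v u^T) v = v - v (u·v) = 0; hence ker((I - K)^*) = span{v} = span{(-7, 2, 0, -2)}. Therefore (I - K) x = y is solvable iff <y, v> = 0, i.e. iff -7y_1 + 2y_2 - 2y_4 = 0. When this holds, K y = u (v·y) = 0, so (I - K) y = y and x = y is a particular solution; the full solution set is the line x = y + c·u = y + c·(1, 3, -2, -1), c ∈ C.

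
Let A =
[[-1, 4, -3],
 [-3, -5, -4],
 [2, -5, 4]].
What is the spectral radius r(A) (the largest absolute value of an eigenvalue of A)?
r(A) ≈ 6.0158

The eigenvalues of A are the roots of its characteristic polynomial. With M = A (coefficients from the trace, the sum of principal 2x2 minors, and det A):
  p(λ) = det(λ I - M) = λ^3 + 2λ^2 - 21λ + 19.
No integer candidate from the rational root theorem (±divisors of 19) is a root, so the roots are irrational. The cubic discriminant is Δ = 14089 > 0, so there are three distinct real roots. p(-7) = -79 and p(-6) = 1 have opposite signs, so a root lies in (-7, -6); Newton's method refines it to λ ≈ -6.0158. p(1) = 1 and p(2) = -7 have opposite signs, so a root lies in (1, 2); Newton's method refines it to λ ≈ 1.0734. p(2) = -7 and p(3) = 1 have opposite signs, so a root lies in (2, 3); Newton's method refines it to λ ≈ 2.9424. Check (Vieta): the three roots sum to -2, matching tr M = -2.
Thus the eigenvalues (to 4 decimals) are -6.0158 (modulus 6.0158); 1.0734 (modulus 1.0734); 2.9424 (modulus 2.9424). The spectral radius is the largest modulus: r(A) ≈ 6.0158. (Cross-check: r(A) ≤ ||A||_2 ≈ 8.4929; equality holds whenever A is normal, though it can also hold for some non-normal A.)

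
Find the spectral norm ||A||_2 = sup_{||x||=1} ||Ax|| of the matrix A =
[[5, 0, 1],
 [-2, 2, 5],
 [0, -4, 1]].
||A||_2 ≈ 6.0095 (= sqrt(largest eigenvalue of A^T A))

||A||_2 = sigma_max(A) = sqrt(lambda_max(A^T A)). Form the symmetric matrix M = A^T A =
[[29, -4, -5],
 [-4, 20, 6],
 [-5, 6, 27]].
Its characteristic polynomial (trace, sum of principal 2x2 minors, determinant of M give the coefficients) is
  p(λ) = det(λ I - M) = λ^3 - 76λ^2 + 1826λ - 13924.
No integer candidate from the rational root theorem (±divisors of 13924) is a root, so the roots are irrational. The cubic discriminant is Δ = 3025456 > 0, so there are three distinct real roots. p(16) = -68 and p(17) = 67 have opposite signs, so a root lies in (16, 17); Newton's method refines it to λ ≈ 16.4549. p(23) = 37 and p(24) = -52 have opposite signs, so a root lies in (23, 24); Newton's method refines it to λ ≈ 23.4311. p(36) = -28 and p(37) = 247 have opposite signs, so a root lies in (36, 37); Newton's method refines it to λ ≈ 36.114. Check (Vieta): the three roots sum to 76, matching tr M = 76.
So the eigenvalues of A^T A are ≈ 16.4549, 23.4311, 36.114 (all ≥ 0, as they must be for A^T A). The largest is λ_max ≈ 36.114, hence ||A||_2 = sqrt(λ_max) ≈ 6.0095.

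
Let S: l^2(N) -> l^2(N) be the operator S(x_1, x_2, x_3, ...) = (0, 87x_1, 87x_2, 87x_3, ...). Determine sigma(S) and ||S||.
sigma(S) = closed disk {z in C : |z| ≤ 87}; ||S|| = 87

Note S = 87·U where U is the unit right shift (U x)_k = x_{k-1} (with x_0 := 0); so ||S|| = 87||U|| and sigma(S) = 87·sigma(U). ||S x||^2 = sum_{k≥1} |87x_k|^2 = 7569||x||^2, so ||S|| = 87 and sigma(S) ⊂ {|z| ≤ 87}. For any |lambda| < 87, the equation (S - lambda I) x = 0 forces x_1 = 0, then 87x_k = lambda x_{k+1} ⇒ x = 0, so S has no eigenvalues. But (S - lambda I) is not surjective for |lambda| < 87: solving (S - lambda I) x = e_1 would require x_n proportional to (lambda/87)^(-n), which is not in l^2. So every |lambda| < 87 lies in the residual spectrum. The boundary |lambda| = 87 is in the approximate point spectrum (the spectrum is closed). Hence sigma(S) is the closed disk of radius 87.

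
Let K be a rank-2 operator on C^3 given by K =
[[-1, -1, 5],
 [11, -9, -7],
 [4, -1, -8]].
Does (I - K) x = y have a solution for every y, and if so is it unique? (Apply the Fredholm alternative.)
(I - K) is invertible (det(I - K) = 92 ≠ 0), so for every y in C^3 the equation (I - K) x = y has a unique solution.

K has rank 2 and factors as K = U V^T = u1 v1^T + u2 v2^T with u1 = (1, 1, -1), v1 = (2, -3, 2), u2 = (-1, 3, 2), v2 = (3, -2, -3) (multiplying out reproduces the displayed K). The nonzero eigenvalues of U V^T coincide with those of the 2 x 2 matrix G = V^T U = [[v1·u1, v1·u2], [v2·u1, v2·u2]] = [[-3, -7], [4, -15]], and by the Sylvester determinant identity det(I_3 - U V^T) = det(I_2 - V^T U) = det([[4, 7], [-4, 16]]) = (4)(16) - (7)(-4) = 92. (Direct check: I - K =
[[2, 1, -5],
 [-11, 10, 7],
 [-4, 1, 9]]
has determinant 92.) The finite-dimensional Fredholm alternative says: either (I - K) is invertible, or ker(I - K) ≠ {0} and then range(I - K) = ker((I - K)^*)^⊥, with dim ker(I - K) = dim ker((I - K)^*). Since det(I - K) ≠ 0, 1 is not an eigenvalue of K and ker(I - K) = {0}, so we are in the first case: for every y there is a unique x = (I - K)^(-1) y. (Explicitly, by the Woodbury identity, (I - U V^T)^(-1) = I + U (I_2 - G)^(-1) V^T.)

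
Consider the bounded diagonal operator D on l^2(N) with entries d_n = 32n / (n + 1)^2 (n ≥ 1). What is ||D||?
||D|| = 8 (attained at n = 1)

For D diagonal, ||D|| = sup_n |d_n|. Treat f(x) = 32x / (x + 1)^2 for real x > 0. By the quotient rule, f'(x) = 32(1 - x)/(x + 1)^3, which is positive for x < 1 and negative for x > 1. So f has a unique maximum at x = 1, and since 1 is a positive integer, the supremum over n ≥ 1 is attained at n = 1: d_1 = 32·1/(1 + 1)^2 = 32·1/4 = 8. Hence ||D|| = 8.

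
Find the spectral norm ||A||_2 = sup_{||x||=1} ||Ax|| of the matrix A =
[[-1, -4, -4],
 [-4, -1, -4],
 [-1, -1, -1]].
||A||_2 = sqrt((60 + sqrt(3564))/2) ≈ 7.7363 (= sqrt(largest eigenvalue of A^T A))

||A||_2 = sigma_max(A) = sqrt(lambda_max(A^T A)). Form the symmetric matrix M = A^T A =
[[18, 9, 21],
 [9, 18, 21],
 [21, 21, 33]].
Its characteristic polynomial (trace, sum of principal 2x2 minors, determinant of M give the coefficients) is
  p(λ) = det(λ I - M) = λ^3 - 69λ^2 + 549λ - 81.
By the rational root theorem any rational root is an integer divisor of 81. Testing λ = 9: p(9) = 729 - 5589 + 4941 - 81 = 0, so λ = 9 is a root. Dividing out (λ - 9) leaves p(λ) = (λ - 9)(λ^2 - 60λ + 9). For λ^2 - 60λ + 9 the discriminant is 3564. It is nonnegative but not a perfect square, so the roots are real and irrational: λ = (60 ± sqrt(3564))/2 ≈ 59.8496, 0.1504.
So the eigenvalues of A^T A are ≈ 0.1504, 9, 59.8496 (all ≥ 0, as they must be for A^T A). The largest is λ_max = (60 + sqrt(3564))/2 ≈ 59.8496, hence ||A||_2 = sqrt(λ_max) = sqrt((60 + sqrt(3564))/2) ≈ 7.7363.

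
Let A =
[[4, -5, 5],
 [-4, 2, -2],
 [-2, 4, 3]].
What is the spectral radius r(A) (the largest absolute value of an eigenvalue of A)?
r(A) ≈ 6.6734

The eigenvalues of A are the roots of its characteristic polynomial. With M = A (coefficients from the trace, the sum of principal 2x2 minors, and det A):
  p(λ) = det(λ I - M) = λ^3 - 9λ^2 + 24λ + 84.
No integer candidate from the rational root theorem (±divisors of 84) is a root, so the roots are irrational. The cubic discriminant is Δ = -280800 < 0, so there is one real root and a complex-conjugate pair. p(-2) = -8 and p(-1) = 50 have opposite signs, so a root lies in (-2, -1); Newton's method refines it to λ ≈ -1.8862. Dividing out (λ - (-1.8862)) leaves approximately λ^2 - 10.8862λ + 44.5337. For λ^2 - 10.8862λ + 44.5337 the discriminant is -59.6252. It is negative, so the remaining roots are the complex-conjugate pair λ ≈ 5.4431 ± 3.8609i. Their product equals the constant term, so |λ|^2 ≈ 44.5337 and |λ| ≈ 6.6734.
Thus the eigenvalues (to 4 decimals) are -1.8862 (modulus 1.8862); 5.4431 ± 3.8609i (modulus 6.6734). The spectral radius is the largest modulus: r(A) ≈ 6.6734. (Cross-check: r(A) ≤ ||A||_2 ≈ 9.5365; equality holds whenever A is normal, though it can also hold for some non-normal A.)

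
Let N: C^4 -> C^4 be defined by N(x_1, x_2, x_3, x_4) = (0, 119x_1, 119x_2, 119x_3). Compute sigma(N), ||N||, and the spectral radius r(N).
sigma(N) = {0}; ||N|| = 119; r(N) = 0. (N is nilpotent with N^4 = 0.)

On C^4, N is a strictly lower-triangular matrix with 119 on the subdiagonal and zeros elsewhere, so its characteristic polynomial is lambda^4 and every eigenvalue is 0: sigma(N) = {0}. For the operator norm, N e_i = 119e_{i+1} for i = 1, ..., 3 and N e_4 = 0, so the singular values of N are 119 (with multiplicity 3) and 0; hence ||N|| = 119. The spectral radius r(N) = max|lambda| = 0. Note ||N|| > r(N) — characteristic of non-normal nilpotent operators. Indeed N^4 = 0.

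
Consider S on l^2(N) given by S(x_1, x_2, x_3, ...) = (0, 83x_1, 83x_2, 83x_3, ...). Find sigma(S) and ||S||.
sigma(S) = closed disk {z in C : |z| ≤ 83}; ||S|| = 83

Note S = 83·U where U is the unit right shift (U x)_k = x_{k-1} (with x_0 := 0); so ||S|| = 83||U|| and sigma(S) = 83·sigma(U). ||S x||^2 = sum_{k≥1} |83x_k|^2 = 6889||x||^2, so ||S|| = 83 and sigma(S) ⊂ {|z| ≤ 83}. For any |lambda| < 83, the equation (S - lambda I) x = 0 forces x_1 = 0, then 83x_k = lambda x_{k+1} ⇒ x = 0, so S has no eigenvalues. But (S - lambda I) is not surjective for |lambda| < 83: solving (S - lambda I) x = e_1 would require x_n proportional to (lambda/83)^(-n), which is not in l^2. So every |lambda| < 83 lies in the residual spectrum. The boundary |lambda| = 83 is in the approximate point spectrum (the spectrum is closed). Hence sigma(S) is the closed disk of radius 83.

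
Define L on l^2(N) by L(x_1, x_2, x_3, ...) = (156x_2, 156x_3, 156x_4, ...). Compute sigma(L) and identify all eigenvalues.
sigma(L) = closed disk {z in C : |z| ≤ 156}; sigma_p(L) = open disk {z in C : |z| < 156}

Note L = 156·V where V is the unit left shift (V x)_k = x_{k+1}; so sigma(L) = 156·sigma(V) and ||L|| = 156||V||. ||L x||^2 = 24336sum_{k≥2} |x_k|^2 ≤ 24336||x||^2, with equality on {x : x_1 = 0}, so ||L|| = 156. For any lambda with |lambda| < 156, set r = lambda/156 (|r| < 1); the vector x = (1, r, r^2, ...) is in l^2 and satisfies L x = 156(r, r^2, ...) = lambda x, so lambda is an eigenvalue. On the boundary |lambda| = 156 the geometric series diverges, so no l^2 eigenvector exists, but these lambda lie in the approximate point spectrum. Hence sigma(L) is the closed disk of radius 156 and sigma_p(L) is the open disk.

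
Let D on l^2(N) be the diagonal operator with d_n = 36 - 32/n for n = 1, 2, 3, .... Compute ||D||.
||D|| = 36

For a diagonal operator on l^2 with entries d_n, ||D|| = sup_n |d_n|. Here d_1 = 4, d_2 = 20, ..., and d_n = 36 - 32/n increases monotonically toward 36. All terms lie in [4, 36), so |d_n| = d_n and the supremum is the limit 36, which is not attained by any individual d_n. Hence ||D|| = 36.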